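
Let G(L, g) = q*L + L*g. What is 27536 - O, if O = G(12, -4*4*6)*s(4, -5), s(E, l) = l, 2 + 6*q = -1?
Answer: 21746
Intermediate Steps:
q = -½ (q = -⅓ + (⅙)*(-1) = -⅓ - ⅙ = -½ ≈ -0.50000)
G(L, g) = -L/2 + L*g
O = 5790 (O = (12*(-½ - 4*4*6))*(-5) = (12*(-½ - 16*6))*(-5) = (12*(-½ - 96))*(-5) = (12*(-193/2))*(-5) = -1158*(-5) = 5790)
27536 - O = 27536 - 1*5790 = 27536 - 5790 = 21746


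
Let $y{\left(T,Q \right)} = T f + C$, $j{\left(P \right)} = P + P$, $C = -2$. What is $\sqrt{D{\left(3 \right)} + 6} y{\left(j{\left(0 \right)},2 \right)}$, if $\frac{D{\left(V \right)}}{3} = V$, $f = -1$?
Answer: $- 2 \sqrt{15} \approx -7.746$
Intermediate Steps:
$D{\left(V \right)} = 3 V$
$j{\left(P \right)} = 2 P$
$y{\left(T,Q \right)} = -2 - T$ ($y{\left(T,Q \right)} = T \left(-1\right) - 2 = - T - 2 = -2 - T$)
$\sqrt{D{\left(3 \right)} + 6} y{\left(j{\left(0 \right)},2 \right)} = \sqrt{3 \cdot 3 + 6} \left(-2 - 2 \cdot 0\right) = \sqrt{9 + 6} \left(-2 - 0\right) = \sqrt{15} \left(-2 + 0\right) = \sqrt{15} \left(-2\right) = - 2 \sqrt{15}$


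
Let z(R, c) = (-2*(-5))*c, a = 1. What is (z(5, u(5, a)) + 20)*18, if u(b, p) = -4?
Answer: -360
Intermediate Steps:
z(R, c) = 10*c
(z(5, u(5, a)) + 20)*18 = (10*(-4) + 20)*18 = (-40 + 20)*18 = -20*18 = -360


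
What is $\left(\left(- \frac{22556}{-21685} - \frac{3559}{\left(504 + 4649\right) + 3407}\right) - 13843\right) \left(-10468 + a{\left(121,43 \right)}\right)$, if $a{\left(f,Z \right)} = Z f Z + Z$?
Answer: $- \frac{13701964213392273}{4640590} \approx -2.9526 \cdot 10^{9}$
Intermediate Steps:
$a{\left(f,Z \right)} = Z + f Z^{2}$ ($a{\left(f,Z \right)} = f Z^{2} + Z = Z + f Z^{2}$)
$\left(\left(- \frac{22556}{-21685} - \frac{3559}{\left(504 + 4649\right) + 3407}\right) - 13843\right) \left(-10468 + a{\left(121,43 \right)}\right) = \left(\left(- \frac{22556}{-21685} - \frac{3559}{\left(504 + 4649\right) + 3407}\right) - 13843\right) \left(-10468 + 43 \left(1 + 43 \cdot 121\right)\right) = \left(\left(\left(-22556\right) \left(- \frac{1}{21685}\right) - \frac{3559}{5153 + 3407}\right) - 13843\right) \left(-10468 + 43 \left(1 + 5203\right)\right) = \left(\left(\frac{22556}{21685} - \frac{3559}{8560}\right) - 13843\right) \left(-10468 + 43 \cdot 5204\right) = \left(\left(\frac{22556}{21685} - \frac{3559}{8560}\right) - 13843\right) \left(-10468 + 223772\right) = \left(\left(\frac{22556}{21685} - \frac{3559}{8560}\right) - 13843\right) 213304 = \left(\frac{23180489}{37124720} - 13843\right) 213304 = \left(- \frac{513894318471}{37124720}\right) 213304 = - \frac{13701964213392273}{4640590}$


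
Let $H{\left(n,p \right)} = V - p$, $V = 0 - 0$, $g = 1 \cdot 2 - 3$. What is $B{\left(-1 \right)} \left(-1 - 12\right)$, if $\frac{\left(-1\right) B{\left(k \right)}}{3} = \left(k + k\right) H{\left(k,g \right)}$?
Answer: $-78$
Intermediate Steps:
$g = -1$ ($g = 2 - 3 = -1$)
$V = 0$ ($V = 0 + 0 = 0$)
$H{\left(n,p \right)} = - p$ ($H{\left(n,p \right)} = 0 - p = - p$)
$B{\left(k \right)} = - 6 k$ ($B{\left(k \right)} = - 3 \left(k + k\right) \left(\left(-1\right) \left(-1\right)\right) = - 3 \cdot 2 k 1 = - 3 \cdot 2 k = - 6 k$)
$B{\left(-1 \right)} \left(-1 - 12\right) = \left(-6\right) \left(-1\right) \left(-1 - 12\right) = 6 \left(-13\right) = -78$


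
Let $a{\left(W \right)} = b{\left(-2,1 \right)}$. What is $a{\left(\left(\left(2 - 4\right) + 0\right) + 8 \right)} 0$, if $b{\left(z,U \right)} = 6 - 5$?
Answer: $0$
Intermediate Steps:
$b{\left(z,U \right)} = 1$ ($b{\left(z,U \right)} = 6 - 5 = 1$)
$a{\left(W \right)} = 1$
$a{\left(\left(\left(2 - 4\right) + 0\right) + 8 \right)} 0 = 1 \cdot 0 = 0$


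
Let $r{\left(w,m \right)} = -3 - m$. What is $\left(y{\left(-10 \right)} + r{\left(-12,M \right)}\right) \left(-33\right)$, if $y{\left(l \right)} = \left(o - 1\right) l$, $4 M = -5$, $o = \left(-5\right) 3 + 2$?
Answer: $- \frac{18249}{4} \approx -4562.3$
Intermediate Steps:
$o = -13$ ($o = -15 + 2 = -13$)
$M = - \frac{5}{4}$ ($M = \frac{1}{4} \left(-5\right) = - \frac{5}{4} \approx -1.25$)
$y{\left(l \right)} = - 14 l$ ($y{\left(l \right)} = \left(-13 - 1\right) l = - 14 l$)
$\left(y{\left(-10 \right)} + r{\left(-12,M \right)}\right) \left(-33\right) = \left(\left(-14\right) \left(-10\right) - \frac{7}{4}\right) \left(-33\right) = \left(140 + \left(-3 + \frac{5}{4}\right)\right) \left(-33\right) = \left(140 - \frac{7}{4}\right) \left(-33\right) = \frac{553}{4} \left(-33\right) = - \frac{18249}{4}$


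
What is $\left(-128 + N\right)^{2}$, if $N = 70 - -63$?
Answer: $25$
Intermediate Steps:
$N = 133$ ($N = 70 + 63 = 133$)
$\left(-128 + N\right)^{2} = \left(-128 + 133\right)^{2} = 5^{2} = 25$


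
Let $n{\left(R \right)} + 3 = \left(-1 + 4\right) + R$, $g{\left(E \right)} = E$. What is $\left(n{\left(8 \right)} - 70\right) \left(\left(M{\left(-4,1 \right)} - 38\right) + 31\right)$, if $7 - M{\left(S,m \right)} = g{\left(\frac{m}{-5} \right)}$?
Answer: $- \frac{62}{5} \approx -12.4$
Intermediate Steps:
$M{\left(S,m \right)} = 7 + \frac{m}{5}$ ($M{\left(S,m \right)} = 7 - \frac{m}{-5} = 7 - m \left(- \frac{1}{5}\right) = 7 - - \frac{m}{5} = 7 + \frac{m}{5}$)
$n{\left(R \right)} = R$ ($n{\left(R \right)} = -3 + \left(\left(-1 + 4\right) + R\right) = -3 + \left(3 + R\right) = R$)
$\left(n{\left(8 \right)} - 70\right) \left(\left(M{\left(-4,1 \right)} - 38\right) + 31\right) = \left(8 - 70\right) \left(\left(\left(7 + \frac{1}{5} \cdot 1\right) - 38\right) + 31\right) = - 62 \left(\left(\left(7 + \frac{1}{5}\right) - 38\right) + 31\right) = - 62 \left(\left(\frac{36}{5} - 38\right) + 31\right) = - 62 \left(- \frac{154}{5} + 31\right) = \left(-62\right) \frac{1}{5} = - \frac{62}{5}$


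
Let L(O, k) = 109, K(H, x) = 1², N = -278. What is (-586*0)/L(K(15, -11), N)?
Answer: 0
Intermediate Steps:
K(H, x) = 1
(-586*0)/L(K(15, -11), N) = -586*0/109 = 0*(1/109) = 0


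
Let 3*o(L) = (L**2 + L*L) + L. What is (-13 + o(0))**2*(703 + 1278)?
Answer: 334789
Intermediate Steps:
o(L) = L/3 + 2*L**2/3 (o(L) = ((L**2 + L*L) + L)/3 = ((L**2 + L**2) + L)/3 = (2*L**2 + L)/3 = (L + 2*L**2)/3 = L/3 + 2*L**2/3)
(-13 + o(0))**2*(703 + 1278) = (-13 + (1/3)*0*(1 + 2*0))**2*(703 + 1278) = (-13 + (1/3)*0*(1 + 0))**2*1981 = (-13 + (1/3)*0*1)**2*1981 = (-13 + 0)**2*1981 = (-13)**2*1981 = 169*1981 = 334789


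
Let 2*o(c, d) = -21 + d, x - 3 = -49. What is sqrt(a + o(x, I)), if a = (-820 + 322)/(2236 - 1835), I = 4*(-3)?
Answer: 3*I*sqrt(1267962)/802 ≈ 4.2121*I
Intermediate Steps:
x = -46 (x = 3 - 49 = -46)
I = -12
o(c, d) = -21/2 + d/2 (o(c, d) = (-21 + d)/2 = -21/2 + d/2)
a = -498/401 ≈ -1.2419
sqrt(a + o(x, I)) = sqrt(-498/401 + (-21/2 + (1/2)*(-12))) = sqrt(-498/401 + (-21/2 - 6)) = sqrt(-498/401 - 33/2) = sqrt(-14229/802) = 3*I*sqrt(1267962)/802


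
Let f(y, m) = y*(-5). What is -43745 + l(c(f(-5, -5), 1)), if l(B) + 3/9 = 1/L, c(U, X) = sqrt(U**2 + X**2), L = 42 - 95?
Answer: -6955511/159 ≈ -43745.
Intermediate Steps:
L = -53
f(y, m) = -5*y
l(B) = -56/159 (l(B) = -1/3 + 1/(-53) = -1/3 - 1/53 = -56/159)
-43745 + l(c(f(-5, -5), 1)) = -43745 - 56/159 = -6955511/159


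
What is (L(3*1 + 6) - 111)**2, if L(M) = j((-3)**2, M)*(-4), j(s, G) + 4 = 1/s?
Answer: 737881/81 ≈ 9109.6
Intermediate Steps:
j(s, G) = -4 + 1/s
L(M) = 140/9 (L(M) = (-4 + 1/((-3)**2))*(-4) = (-4 + 1/9)*(-4) = -35/9*(-4) = 140/9)
(L(3*1 + 6) - 111)**2 = (140/9 - 111)**2 = (-859/9)**2 = 737881/81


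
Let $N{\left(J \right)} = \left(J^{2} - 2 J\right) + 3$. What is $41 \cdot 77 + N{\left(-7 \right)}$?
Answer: $3223$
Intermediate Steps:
$N{\left(J \right)} = 3 + J^{2} - 2 J$
$41 \cdot 77 + N{\left(-7 \right)} = 41 \cdot 77 + \left(3 + \left(-7\right)^{2} - -14\right) = 3157 + \left(3 + 49 + 14\right) = 3157 + 66 = 3223$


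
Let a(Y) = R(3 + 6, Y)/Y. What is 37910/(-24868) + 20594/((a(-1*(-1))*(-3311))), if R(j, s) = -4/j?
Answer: 36670574/2940641 ≈ 12.470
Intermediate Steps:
a(Y) = -4/(9*Y) (a(Y) = (-4/(3 + 6))/Y = (-4/9)/Y = (-4*1/9)/Y = -4/(9*Y))
37910/(-24868) + 20594/((a(-1*(-1))*(-3311))) = 37910/(-24868) + 20594/((-4/(9*((-1*(-1))))*(-3311))) = 37910*(-1/24868) + 20594/((-4/9/1*(-3311))) = -18955/12434 + 20594/((-4/9*1*(-3311))) = -18955/12434 + 20594/((-4/9*(-3311))) = -18955/12434 + 20594/(13244/9) = -18955/12434 + 20594*(9/13244) = -18955/12434 + 13239/946 = 36670574/2940641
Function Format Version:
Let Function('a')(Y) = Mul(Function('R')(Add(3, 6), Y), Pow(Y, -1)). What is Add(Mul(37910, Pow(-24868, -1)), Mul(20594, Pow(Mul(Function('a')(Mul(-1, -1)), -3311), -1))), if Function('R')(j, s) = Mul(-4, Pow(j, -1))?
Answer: Rational(36670574, 2940641) ≈ 12.470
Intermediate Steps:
Function('a')(Y) = Mul(Rational(-4, 9), Pow(Y, -1)) (Function('a')(Y) = Mul(Mul(-4, Pow(Add(3, 6), -1)), Pow(Y, -1)) = Mul(Mul(-4, Pow(9, -1)), Pow(Y, -1)) = Mul(Mul(-4, Rational(1, 9)), Pow(Y, -1)) = Mul(Rational(-4, 9), Pow(Y, -1)))
Add(Mul(37910, Pow(-24868, -1)), Mul(20594, Pow(Mul(Function('a')(Mul(-1, -1)), -3311), -1))) = Add(Mul(37910, Pow(-24868, -1)), Mul(20594, Pow(Mul(Mul(Rational(-4, 9), Pow(Mul(-1, -1), -1)), -3311), -1))) = Add(Mul(37910, Rational(-1, 24868)), Mul(20594, Pow(Mul(Mul(Rational(-4, 9), Pow(1, -1)), -3311), -1))) = Add(Rational(-18955, 12434), Mul(20594, Pow(Mul(Mul(Rational(-4, 9), 1), -3311), -1))) = Add(Rational(-18955, 12434), Mul(20594, Pow(Mul(Rational(-4, 9), -3311), -1))) = Add(Rational(-18955, 12434), Mul(20594, Pow(Rational(13244, 9), -1))) = Add(Rational(-18955, 12434), Mul(20594, Rational(9, 13244))) = Add(Rational(-18955, 12434), Rational(13239, 946)) = Rational(36670574, 2940641)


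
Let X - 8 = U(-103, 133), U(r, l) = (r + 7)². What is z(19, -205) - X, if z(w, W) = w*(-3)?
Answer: -9281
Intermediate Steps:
U(r, l) = (7 + r)²
X = 9224 (X = 8 + (7 - 103)² = 8 + (-96)² = 8 + 9216 = 9224)
z(w, W) = -3*w
z(19, -205) - X = -3*19 - 1*9224 = -57 - 9224 = -9281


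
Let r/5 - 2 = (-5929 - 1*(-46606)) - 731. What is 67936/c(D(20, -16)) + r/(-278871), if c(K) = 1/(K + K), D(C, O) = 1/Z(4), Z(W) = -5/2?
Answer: -25260839908/464785 ≈ -54350.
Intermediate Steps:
Z(W) = -5/2 (Z(W) = -5*½ = -5/2)
D(C, O) = -⅖ (D(C, O) = 1/(-5/2) = -⅖)
c(K) = 1/(2*K)
r = 199740 (r = 10 + 5*((-5929 - 1*(-46606)) - 731) = 10 + 5*((-5929 + 46606) - 731) = 10 + 5*(40677 - 731) = 10 + 5*39946 = 10 + 199730 = 199740)
67936/c(D(20, -16)) + r/(-278871) = 67936/((1/(2*(-⅖)))) + 199740/(-278871) = 67936/(((½)*(-5/2))) + 199740*(-1/278871) = 67936/(-5/4) - 66580/92957 = 67936*(-⅘) - 66580/92957 = -271744/5 - 66580/92957 = -25260839908/464785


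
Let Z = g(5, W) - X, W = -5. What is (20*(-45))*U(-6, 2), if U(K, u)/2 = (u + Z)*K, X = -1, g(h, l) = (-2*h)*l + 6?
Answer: 637200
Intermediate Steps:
g(h, l) = 6 - 2*h*l (g(h, l) = -2*h*l + 6 = 6 - 2*h*l)
Z = 57 (Z = (6 - 2*5*(-5)) - 1*(-1) = (6 + 50) + 1 = 56 + 1 = 57)
U(K, u) = 2*K*(57 + u) (U(K, u) = 2*((u + 57)*K) = 2*((57 + u)*K) = 2*(K*(57 + u)) = 2*K*(57 + u))
(20*(-45))*U(-6, 2) = (20*(-45))*(2*(-6)*(57 + 2)) = -1800*(-6)*59 = -900*(-708) = 637200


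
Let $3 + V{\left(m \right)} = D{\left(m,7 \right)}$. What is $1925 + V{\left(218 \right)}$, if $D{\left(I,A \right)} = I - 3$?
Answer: $2137$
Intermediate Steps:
$D{\left(I,A \right)} = -3 + I$ ($D{\left(I,A \right)} = I - 3 = -3 + I$)
$V{\left(m \right)} = -6 + m$ ($V{\left(m \right)} = -3 + \left(-3 + m\right) = -6 + m$)
$1925 + V{\left(218 \right)} = 1925 + \left(-6 + 218\right) = 1925 + 212 = 2137$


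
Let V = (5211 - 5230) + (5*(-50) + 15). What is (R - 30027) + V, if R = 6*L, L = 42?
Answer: -30029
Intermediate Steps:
R = 252 (R = 6*42 = 252)
V = -254 (V = -19 + (-250 + 15) = -19 - 235 = -254)
(R - 30027) + V = (252 - 30027) - 254 = -29775 - 254 = -30029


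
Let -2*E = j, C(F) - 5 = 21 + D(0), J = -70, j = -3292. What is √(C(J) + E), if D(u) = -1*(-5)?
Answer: √1677 ≈ 40.951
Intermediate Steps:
D(u) = 5
C(F) = 31 (C(F) = 5 + (21 + 5) = 5 + 26 = 31)
E = 1646 (E = -½*(-3292) = 1646)
√(C(J) + E) = √(31 + 1646) = √1677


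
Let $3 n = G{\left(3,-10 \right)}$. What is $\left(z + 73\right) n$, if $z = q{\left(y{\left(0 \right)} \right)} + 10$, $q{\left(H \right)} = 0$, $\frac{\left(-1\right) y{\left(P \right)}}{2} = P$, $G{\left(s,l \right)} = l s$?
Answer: $-830$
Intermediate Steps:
$y{\left(P \right)} = - 2 P$
$n = -10$ ($n = \frac{\left(-10\right) 3}{3} = \frac{1}{3} \left(-30\right) = -10$)
$z = 10$ ($z = 0 + 10 = 10$)
$\left(z + 73\right) n = \left(10 + 73\right) \left(-10\right) = 83 \left(-10\right) = -830$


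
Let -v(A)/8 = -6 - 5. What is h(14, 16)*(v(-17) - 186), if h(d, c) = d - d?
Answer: 0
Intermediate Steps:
h(d, c) = 0
v(A) = 88 (v(A) = -8*(-6 - 5) = -8*(-11) = 88)
h(14, 16)*(v(-17) - 186) = 0*(88 - 186) = 0*(-98) = 0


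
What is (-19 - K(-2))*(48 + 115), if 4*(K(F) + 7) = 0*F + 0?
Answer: -1956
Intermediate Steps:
K(F) = -7 (K(F) = -7 + (0*F + 0)/4 = -7 + (0 + 0)/4 = -7 + (¼)*0 = -7 + 0 = -7)
(-19 - K(-2))*(48 + 115) = (-19 - 1*(-7))*(48 + 115) = (-19 + 7)*163 = -12*163 = -1956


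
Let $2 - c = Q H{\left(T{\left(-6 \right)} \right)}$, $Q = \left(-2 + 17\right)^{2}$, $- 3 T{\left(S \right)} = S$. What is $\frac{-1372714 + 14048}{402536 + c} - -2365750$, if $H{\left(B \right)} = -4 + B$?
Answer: $\frac{476683751167}{201494} \approx 2.3657 \cdot 10^{6}$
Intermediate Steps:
$T{\left(S \right)} = - \frac{S}{3}$
$Q = 225$ ($Q = 15^{2} = 225$)
$c = 452$ ($c = 2 - 225 \left(-4 - -2\right) = 2 - 225 \left(-4 + 2\right) = 2 - 225 \left(-2\right) = 2 - -450 = 2 + 450 = 452$)
$\frac{-1372714 + 14048}{402536 + c} - -2365750 = \frac{-1372714 + 14048}{402536 + 452} - -2365750 = - \frac{1358666}{402988} + 2365750 = \left(-1358666\right) \frac{1}{402988} + 2365750 = - \frac{679333}{201494} + 2365750 = \frac{476683751167}{201494}$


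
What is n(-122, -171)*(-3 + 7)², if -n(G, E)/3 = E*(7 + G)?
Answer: -943920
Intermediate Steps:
n(G, E) = -3*E*(7 + G)
n(-122, -171)*(-3 + 7)² = (-3*(-171)*(7 - 122))*(-3 + 7)² = -3*(-171)*(-115)*4² = -58995*16 = -943920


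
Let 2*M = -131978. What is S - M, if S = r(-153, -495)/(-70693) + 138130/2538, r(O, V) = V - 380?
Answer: 846388320119/12815631 ≈ 66043.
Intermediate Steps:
r(O, V) = -380 + V
M = -65989 (M = (½)*(-131978) = -65989)
S = 697646060/12815631 (S = (-380 - 495)/(-70693) + 138130/2538 = -875*(-1/70693) + 138130*(1/2538) = 125/10099 + 69065/1269 = 697646060/12815631 ≈ 54.437)
S - M = 697646060/12815631 - 1*(-65989) = 697646060/12815631 + 65989 = 846388320119/12815631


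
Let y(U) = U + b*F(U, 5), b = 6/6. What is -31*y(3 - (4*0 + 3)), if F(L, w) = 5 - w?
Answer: 0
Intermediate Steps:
b = 1 (b = 6*(⅙) = 1)
y(U) = U (y(U) = U + 1*(5 - 1*5) = U + 1*(5 - 5) = U + 1*0 = U + 0 = U)
-31*y(3 - (4*0 + 3)) = -31*(3 - (4*0 + 3)) = -31*(3 - (0 + 3)) = -31*(3 - 1*3) = -31*(3 - 3) = -31*0 = 0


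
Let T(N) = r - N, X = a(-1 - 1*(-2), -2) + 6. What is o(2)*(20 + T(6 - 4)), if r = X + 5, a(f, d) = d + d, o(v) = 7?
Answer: 175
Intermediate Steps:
a(f, d) = 2*d
X = 2 (X = 2*(-2) + 6 = -4 + 6 = 2)
r = 7 (r = 2 + 5 = 7)
T(N) = 7 - N
o(2)*(20 + T(6 - 4)) = 7*(20 + (7 - (6 - 4))) = 7*(20 + (7 - 1*2)) = 7*(20 + (7 - 2)) = 7*(20 + 5) = 7*25 = 175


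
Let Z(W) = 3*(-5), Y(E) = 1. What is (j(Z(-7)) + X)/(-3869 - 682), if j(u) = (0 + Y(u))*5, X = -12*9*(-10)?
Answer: -1085/4551 ≈ -0.23841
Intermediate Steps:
Z(W) = -15
X = 1080 (X = -108*(-10) = 1080)
j(u) = 5 (j(u) = (0 + 1)*5 = 1*5 = 5)
(j(Z(-7)) + X)/(-3869 - 682) = (5 + 1080)/(-3869 - 682) = 1085/(-4551) = 1085*(-1/4551) = -1085/4551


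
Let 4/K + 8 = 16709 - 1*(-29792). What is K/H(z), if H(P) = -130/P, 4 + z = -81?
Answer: 34/604409 ≈ 5.6253e-5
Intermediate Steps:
z = -85 (z = -4 - 81 = -85)
K = 4/46493 (K = 4/(-8 + (16709 - 1*(-29792))) = 4/(-8 + (16709 + 29792)) = 4/(-8 + 46501) = 4/46493 ≈ 8.6034e-5)
K/H(z) = 4/(46493*((-130/(-85)))) = 4/(46493*((-130*(-1/85)))) = 4/(46493*(26/17)) = (4/46493)*(17/26) = 34/604409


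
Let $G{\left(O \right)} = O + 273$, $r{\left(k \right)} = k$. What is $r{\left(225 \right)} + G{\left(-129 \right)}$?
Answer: $369$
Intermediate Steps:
$G{\left(O \right)} = 273 + O$
$r{\left(225 \right)} + G{\left(-129 \right)} = 225 + \left(273 - 129\right) = 225 + 144 = 369$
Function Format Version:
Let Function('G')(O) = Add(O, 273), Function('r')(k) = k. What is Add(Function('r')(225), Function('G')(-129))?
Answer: 369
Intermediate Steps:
Function('G')(O) = Add(273, O)
Add(Function('r')(225), Function('G')(-129)) = Add(225, Add(273, -129)) = Add(225, 144) = 369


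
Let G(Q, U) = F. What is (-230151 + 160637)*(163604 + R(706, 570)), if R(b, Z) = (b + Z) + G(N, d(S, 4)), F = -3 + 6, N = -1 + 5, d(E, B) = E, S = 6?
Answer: -11461676862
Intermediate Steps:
N = 4
F = 3
G(Q, U) = 3
R(b, Z) = 3 + Z + b (R(b, Z) = (b + Z) + 3 = (Z + b) + 3 = 3 + Z + b)
(-230151 + 160637)*(163604 + R(706, 570)) = (-230151 + 160637)*(163604 + (3 + 570 + 706)) = -69514*(163604 + 1279) = -69514*164883 = -11461676862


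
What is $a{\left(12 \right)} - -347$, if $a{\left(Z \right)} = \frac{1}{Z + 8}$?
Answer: $\frac{6941}{20} \approx 347.05$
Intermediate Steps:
$a{\left(Z \right)} = \frac{1}{8 + Z}$
$a{\left(12 \right)} - -347 = \frac{1}{8 + 12} - -347 = \frac{1}{20} + 347 = \frac{6941}{20}$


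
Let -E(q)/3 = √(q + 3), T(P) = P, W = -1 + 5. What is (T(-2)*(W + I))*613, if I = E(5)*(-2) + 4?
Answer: -9808 - 14712*√2 ≈ -30614.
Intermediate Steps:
W = 4
E(q) = -3*√(3 + q) (E(q) = -3*√(q + 3) = -3*√(3 + q))
I = 4 + 12*√2 (I = -3*√(3 + 5)*(-2) + 4 = -6*√2*(-2) + 4 = 12*√2 + 4 = 4 + 12*√2 ≈ 20.971)
(T(-2)*(W + I))*613 = -2*(4 + (4 + 12*√2))*613 = -2*(8 + 12*√2)*613 = (-16 - 24*√2)*613 = -9808 - 14712*√2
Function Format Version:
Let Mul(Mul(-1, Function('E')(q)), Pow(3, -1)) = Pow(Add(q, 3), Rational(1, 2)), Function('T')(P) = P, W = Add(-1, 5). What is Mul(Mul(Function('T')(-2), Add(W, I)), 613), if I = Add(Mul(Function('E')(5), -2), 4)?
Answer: Add(-9808, Mul(-14712, Pow(2, Rational(1, 2)))) ≈ -30614.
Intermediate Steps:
W = 4
Function('E')(q) = Mul(-3, Pow(Add(3, q), Rational(1, 2))) (Function('E')(q) = Mul(-3, Pow(Add(q, 3), Rational(1, 2))) = Mul(-3, Pow(Add(3, q), Rational(1, 2))))
I = Add(4, Mul(12, Pow(2, Rational(1, 2)))) (I = Add(Mul(Mul(-3, Pow(Add(3, 5), Rational(1, 2))), -2), 4) = Add(Mul(Mul(-3, Pow(8, Rational(1, 2))), -2), 4) = Add(Mul(Mul(-3, Mul(2, Pow(2, Rational(1, 2)))), -2), 4) = Add(Mul(Mul(-6, Pow(2, Rational(1, 2))), -2), 4) = Add(Mul(12, Pow(2, Rational(1, 2))), 4) = Add(4, Mul(12, Pow(2, Rational(1, 2)))) ≈ 20.971)
Mul(Mul(Function('T')(-2), Add(W, I)), 613) = Mul(Mul(-2, Add(4, Add(4, Mul(12, Pow(2, Rational(1, 2)))))), 613) = Mul(Mul(-2, Add(8, Mul(12, Pow(2, Rational(1, 2))))), 613) = Mul(Add(-16, Mul(-24, Pow(2, Rational(1, 2)))), 613) = Add(-9808, Mul(-14712, Pow(2, Rational(1, 2))))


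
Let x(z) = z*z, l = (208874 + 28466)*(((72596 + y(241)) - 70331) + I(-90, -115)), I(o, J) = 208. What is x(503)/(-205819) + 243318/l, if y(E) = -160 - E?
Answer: -62185885944439/50607648392560 ≈ -1.2288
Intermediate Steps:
l = 491768480 (l = (208874 + 28466)*(((72596 + (-160 - 1*241)) - 70331) + 208) = 237340*(((72596 + (-160 - 241)) - 70331) + 208) = 237340*(((72596 - 401) - 70331) + 208) = 237340*((72195 - 70331) + 208) = 237340*(1864 + 208) = 237340*2072 = 491768480)
x(z) = z²
x(503)/(-205819) + 243318/l = 503²/(-205819) + 243318/491768480 = 253009*(-1/205819) + 243318*(1/491768480) = -253009/205819 + 121659/245884240 = -62185885944439/50607648392560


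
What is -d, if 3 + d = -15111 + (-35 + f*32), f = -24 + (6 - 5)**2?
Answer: 15885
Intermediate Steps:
f = -23 (f = -24 + 1**2 = -24 + 1 = -23)
d = -15885 (d = -3 + (-15111 + (-35 - 23*32)) = -3 + (-15111 + (-35 - 736)) = -3 + (-15111 - 771) = -3 - 15882 = -15885)
-d = -1*(-15885) = 15885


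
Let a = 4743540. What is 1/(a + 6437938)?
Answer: 1/11181478 ≈ 8.9434e-8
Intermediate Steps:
1/(a + 6437938) = 1/(4743540 + 6437938) = 1/11181478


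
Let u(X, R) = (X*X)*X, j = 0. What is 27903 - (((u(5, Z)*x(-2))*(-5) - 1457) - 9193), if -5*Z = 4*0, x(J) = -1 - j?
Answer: 37928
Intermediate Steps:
x(J) = -1 (x(J) = -1 - 1*0 = -1 + 0 = -1)
Z = 0 (Z = -4*0/5 = -1/5*0 = 0)
u(X, R) = X**3 (u(X, R) = X**2*X = X**3)
27903 - (((u(5, Z)*x(-2))*(-5) - 1457) - 9193) = 27903 - (((5**3*(-1))*(-5) - 1457) - 9193) = 27903 - (((125*(-1))*(-5) - 1457) - 9193) = 27903 - ((-125*(-5) - 1457) - 9193) = 27903 - ((625 - 1457) - 9193) = 27903 - (-832 - 9193) = 27903 - 1*(-10025) = 27903 + 10025 = 37928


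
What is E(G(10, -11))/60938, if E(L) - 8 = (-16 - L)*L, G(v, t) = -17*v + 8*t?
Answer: -31214/30469 ≈ -1.0245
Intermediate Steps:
E(L) = 8 + L*(-16 - L) (E(L) = 8 + (-16 - L)*L = 8 + L*(-16 - L))
E(G(10, -11))/60938 = (8 - (-17*10 + 8*(-11))² - 16*(-17*10 + 8*(-11)))/60938 = (8 - (-170 - 88)² - 16*(-170 - 88))*(1/60938) = (8 - 1*(-258)² - 16*(-258))*(1/60938) = (8 - 1*66564 + 4128)*(1/60938) = (8 - 66564 + 4128)*(1/60938) = -62428*1/60938 = -31214/30469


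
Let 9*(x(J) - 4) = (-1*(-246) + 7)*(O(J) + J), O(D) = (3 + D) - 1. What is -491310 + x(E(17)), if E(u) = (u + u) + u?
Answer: -4395442/9 ≈ -4.8838e+5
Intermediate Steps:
E(u) = 3*u (E(u) = 2*u + u = 3*u)
O(D) = 2 + D
x(J) = 542/9 + 506*J/9 (x(J) = 4 + ((-1*(-246) + 7)*((2 + J) + J))/9 = 4 + ((246 + 7)*(2 + 2*J))/9 = 4 + (253*(2 + 2*J))/9 = 4 + (506 + 506*J)/9 = 4 + (506/9 + 506*J/9) = 542/9 + 506*J/9)
-491310 + x(E(17)) = -491310 + (542/9 + 506*(3*17)/9) = -491310 + (542/9 + (506/9)*51) = -491310 + (542/9 + 8602/3) = -491310 + 26348/9 = -4395442/9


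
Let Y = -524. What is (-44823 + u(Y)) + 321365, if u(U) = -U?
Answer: 277066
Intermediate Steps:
(-44823 + u(Y)) + 321365 = (-44823 - 1*(-524)) + 321365 = (-44823 + 524) + 321365 = -44299 + 321365 = 277066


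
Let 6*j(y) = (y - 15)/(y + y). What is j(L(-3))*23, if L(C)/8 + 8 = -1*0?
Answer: 1817/768 ≈ 2.3659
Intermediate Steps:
L(C) = -64 (L(C) = -64 + 8*(-1*0) = -64 + 8*0 = -64 + 0 = -64)
j(y) = (-15 + y)/(12*y) (j(y) = ((y - 15)/(y + y))/6 = ((-15 + y)/((2*y)))/6 = ((-15 + y)*(1/(2*y)))/6 = ((-15 + y)/(2*y))/6 = (-15 + y)/(12*y))
j(L(-3))*23 = ((1/12)*(-15 - 64)/(-64))*23 = ((1/12)*(-1/64)*(-79))*23 = (79/768)*23 = 1817/768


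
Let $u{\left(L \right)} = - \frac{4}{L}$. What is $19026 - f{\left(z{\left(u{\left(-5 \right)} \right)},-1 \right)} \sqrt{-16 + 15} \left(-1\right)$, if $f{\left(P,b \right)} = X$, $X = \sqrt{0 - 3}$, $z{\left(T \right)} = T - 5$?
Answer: $19026 - \sqrt{3} \approx 19024.0$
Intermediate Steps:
$z{\left(T \right)} = -5 + T$
$X = i \sqrt{3}$ ($X = \sqrt{-3} = i \sqrt{3} \approx 1.732 i$)
$f{\left(P,b \right)} = i \sqrt{3}$
$19026 - f{\left(z{\left(u{\left(-5 \right)} \right)},-1 \right)} \sqrt{-16 + 15} \left(-1\right) = 19026 - i \sqrt{3} \sqrt{-16 + 15} \left(-1\right) = 19026 - i \sqrt{3} \sqrt{-1} \left(-1\right) = 19026 - i \sqrt{3} i \left(-1\right) = 19026 - - \sqrt{3} \left(-1\right) = 19026 - \sqrt{3}$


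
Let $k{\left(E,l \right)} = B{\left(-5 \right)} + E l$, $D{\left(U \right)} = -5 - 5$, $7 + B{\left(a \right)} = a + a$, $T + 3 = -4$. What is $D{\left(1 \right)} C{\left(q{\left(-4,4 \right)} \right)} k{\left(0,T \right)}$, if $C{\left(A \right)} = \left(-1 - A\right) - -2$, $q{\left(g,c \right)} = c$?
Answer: $-510$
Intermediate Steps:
$T = -7$ ($T = -3 - 4 = -7$)
$C{\left(A \right)} = 1 - A$ ($C{\left(A \right)} = \left(-1 - A\right) + 2 = 1 - A$)
$B{\left(a \right)} = -7 + 2 a$ ($B{\left(a \right)} = -7 + \left(a + a\right) = -7 + 2 a$)
$D{\left(U \right)} = -10$ ($D{\left(U \right)} = -5 - 5 = -10$)
$k{\left(E,l \right)} = -17 + E l$ ($k{\left(E,l \right)} = \left(-7 + 2 \left(-5\right)\right) + E l = \left(-7 - 10\right) + E l = -17 + E l$)
$D{\left(1 \right)} C{\left(q{\left(-4,4 \right)} \right)} k{\left(0,T \right)} = - 10 \left(1 - 4\right) \left(-17 + 0 \left(-7\right)\right) = - 10 \left(1 - 4\right) \left(-17 + 0\right) = \left(-10\right) \left(-3\right) \left(-17\right) = 30 \left(-17\right) = -510$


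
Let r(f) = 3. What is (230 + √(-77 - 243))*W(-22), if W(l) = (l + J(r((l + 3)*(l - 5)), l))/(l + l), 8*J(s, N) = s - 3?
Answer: 115 + 4*I*√5 ≈ 115.0 + 8.9443*I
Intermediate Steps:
J(s, N) = -3/8 + s/8 (J(s, N) = (s - 3)/8 = (-3 + s)/8 = -3/8 + s/8)
W(l) = ½ (W(l) = (l + (-3/8 + (⅛)*3))/(l + l) = (l + (-3/8 + 3/8))/((2*l)) = (l + 0)*(1/(2*l)) = l*(1/(2*l)) = ½)
(230 + √(-77 - 243))*W(-22) = (230 + √(-77 - 243))*(½) = (230 + √(-320))*(½) = (230 + 8*I*√5)*(½) = 115 + 4*I*√5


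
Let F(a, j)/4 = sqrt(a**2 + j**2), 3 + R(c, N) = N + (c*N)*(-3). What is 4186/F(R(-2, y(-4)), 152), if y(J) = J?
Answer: 2093*sqrt(24065)/48130 ≈ 6.7460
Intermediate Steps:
R(c, N) = -3 + N - 3*N*c (R(c, N) = -3 + (N + (c*N)*(-3)) = -3 + (N + (N*c)*(-3)) = -3 + (N - 3*N*c) = -3 + N - 3*N*c)
F(a, j) = 4*sqrt(a**2 + j**2)
4186/F(R(-2, y(-4)), 152) = 4186/((4*sqrt((-3 - 4 - 3*(-4)*(-2))**2 + 152**2))) = 4186/((4*sqrt((-3 - 4 - 24)**2 + 23104))) = 4186/((4*sqrt((-31)**2 + 23104))) = 4186/((4*sqrt(961 + 23104))) = 4186/((4*sqrt(24065))) = 4186*(sqrt(24065)/96260) = 2093*sqrt(24065)/48130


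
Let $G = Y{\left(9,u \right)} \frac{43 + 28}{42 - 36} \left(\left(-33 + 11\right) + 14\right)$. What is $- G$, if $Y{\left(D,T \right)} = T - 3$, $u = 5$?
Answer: $\frac{568}{3} \approx 189.33$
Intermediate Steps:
$Y{\left(D,T \right)} = -3 + T$ ($Y{\left(D,T \right)} = T - 3 = -3 + T$)
$G = - \frac{568}{3}$ ($G = \left(-3 + 5\right) \frac{43 + 28}{42 - 36} \left(\left(-33 + 11\right) + 14\right) = 2 \cdot \frac{71}{6} \left(-22 + 14\right) = 2 \cdot 71 \cdot \frac{1}{6} \left(-8\right) = 2 \cdot \frac{71}{6} \left(-8\right) = \frac{71}{3} \left(-8\right) = - \frac{568}{3} \approx -189.33$)
$- G = \left(-1\right) \left(- \frac{568}{3}\right) = \frac{568}{3}$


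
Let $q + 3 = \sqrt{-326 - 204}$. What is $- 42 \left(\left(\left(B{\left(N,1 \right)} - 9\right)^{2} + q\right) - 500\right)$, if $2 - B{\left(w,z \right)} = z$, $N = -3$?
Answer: $18438 - 42 i \sqrt{530} \approx 18438.0 - 966.91 i$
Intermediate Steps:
$B{\left(w,z \right)} = 2 - z$
$q = -3 + i \sqrt{530}$ ($q = -3 + \sqrt{-326 - 204} = -3 + \sqrt{-530} = -3 + i \sqrt{530} \approx -3.0 + 23.022 i$)
$- 42 \left(\left(\left(B{\left(N,1 \right)} - 9\right)^{2} + q\right) - 500\right) = - 42 \left(\left(\left(\left(2 - 1\right) - 9\right)^{2} - \left(3 - i \sqrt{530}\right)\right) - 500\right) = - 42 \left(\left(\left(1 - 9\right)^{2} - \left(3 - i \sqrt{530}\right)\right) - 500\right) = - 42 \left(\left(\left(-8\right)^{2} - \left(3 - i \sqrt{530}\right)\right) - 500\right) = - 42 \left(\left(64 - \left(3 - i \sqrt{530}\right)\right) - 500\right) = - 42 \left(\left(61 + i \sqrt{530}\right) - 500\right) = - 42 \left(-439 + i \sqrt{530}\right) = 18438 - 42 i \sqrt{530}$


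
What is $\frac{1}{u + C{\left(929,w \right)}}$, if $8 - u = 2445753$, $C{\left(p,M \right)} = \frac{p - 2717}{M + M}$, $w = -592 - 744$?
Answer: $- \frac{668}{1633757213} \approx -4.0887 \cdot 10^{-7}$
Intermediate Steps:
$w = -1336$
$C{\left(p,M \right)} = \frac{-2717 + p}{2 M}$
$u = -2445745$ ($u = 8 - 2445753 = -2445745$)
$\frac{1}{u + C{\left(929,w \right)}} = \frac{1}{-2445745 + \frac{-2717 + 929}{2 \left(-1336\right)}} = \frac{1}{-2445745 + \frac{1}{2} \left(- \frac{1}{1336}\right) \left(-1788\right)} = \frac{1}{-2445745 + \frac{447}{668}} = \frac{1}{- \frac{1633757213}{668}} = - \frac{668}{1633757213}$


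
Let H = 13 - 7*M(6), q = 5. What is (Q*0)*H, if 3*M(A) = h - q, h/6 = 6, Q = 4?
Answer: 0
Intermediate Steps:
h = 36 (h = 6*6 = 36)
M(A) = 31/3 (M(A) = (36 - 1*5)/3 = (36 - 5)/3 = (1/3)*31 = 31/3)
H = -178/3 (H = 13 - 7*31/3 = 13 - 217/3 = -178/3 ≈ -59.333)
(Q*0)*H = (4*0)*(-178/3) = 0*(-178/3) = 0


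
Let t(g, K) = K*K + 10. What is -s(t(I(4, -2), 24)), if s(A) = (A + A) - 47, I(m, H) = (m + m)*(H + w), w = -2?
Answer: -1125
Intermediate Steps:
I(m, H) = 2*m*(-2 + H) (I(m, H) = (m + m)*(H - 2) = (2*m)*(-2 + H) = 2*m*(-2 + H))
t(g, K) = 10 + K**2 (t(g, K) = K**2 + 10 = 10 + K**2)
s(A) = -47 + 2*A (s(A) = 2*A - 47 = -47 + 2*A)
-s(t(I(4, -2), 24)) = -(-47 + 2*(10 + 24**2)) = -(-47 + 2*(10 + 576)) = -(-47 + 2*586) = -(-47 + 1172) = -1*1125 = -1125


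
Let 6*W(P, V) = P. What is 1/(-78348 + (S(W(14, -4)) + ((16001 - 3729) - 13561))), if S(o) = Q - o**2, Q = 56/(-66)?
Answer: -99/7884686 ≈ -1.2556e-5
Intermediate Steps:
Q = -28/33 (Q = 56*(-1/66) = -28/33 ≈ -0.84848)
W(P, V) = P/6
S(o) = -28/33 - o**2
1/(-78348 + (S(W(14, -4)) + ((16001 - 3729) - 13561))) = 1/(-78348 + ((-28/33 - ((1/6)*14)**2) + ((16001 - 3729) - 13561))) = 1/(-78348 + ((-28/33 - (7/3)**2) + (12272 - 13561))) = 1/(-78348 + ((-28/33 - 1*49/9) - 1289)) = 1/(-78348 + ((-28/33 - 49/9) - 1289)) = 1/(-78348 + (-623/99 - 1289)) = 1/(-78348 - 128234/99) = 1/(-7884686/99) = -99/7884686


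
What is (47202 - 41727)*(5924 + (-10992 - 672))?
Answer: -31426500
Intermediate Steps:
(47202 - 41727)*(5924 + (-10992 - 672)) = 5475*(5924 - 11664) = 5475*(-5740) = -31426500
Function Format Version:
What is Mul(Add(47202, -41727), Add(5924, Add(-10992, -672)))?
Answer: -31426500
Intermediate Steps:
Mul(Add(47202, -41727), Add(5924, Add(-10992, -672))) = Mul(5475, Add(5924, -11664)) = Mul(5475, -5740) = -31426500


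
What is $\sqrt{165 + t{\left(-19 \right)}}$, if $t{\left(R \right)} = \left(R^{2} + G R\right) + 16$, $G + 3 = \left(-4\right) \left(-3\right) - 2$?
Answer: $\sqrt{409} \approx 20.224$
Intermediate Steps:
$G = 7$ ($G = -3 - -10 = -3 + \left(12 - 2\right) = -3 + 10 = 7$)
$t{\left(R \right)} = 16 + R^{2} + 7 R$ ($t{\left(R \right)} = \left(R^{2} + 7 R\right) + 16 = 16 + R^{2} + 7 R$)
$\sqrt{165 + t{\left(-19 \right)}} = \sqrt{165 + \left(16 + \left(-19\right)^{2} + 7 \left(-19\right)\right)} = \sqrt{165 + \left(16 + 361 - 133\right)} = \sqrt{165 + 244} = \sqrt{409}$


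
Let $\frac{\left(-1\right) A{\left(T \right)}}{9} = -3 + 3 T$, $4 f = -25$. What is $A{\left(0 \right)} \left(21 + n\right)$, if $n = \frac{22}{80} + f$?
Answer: $\frac{16227}{40} \approx 405.67$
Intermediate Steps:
$f = - \frac{25}{4}$ ($f = \frac{1}{4} \left(-25\right) = - \frac{25}{4} \approx -6.25$)
$A{\left(T \right)} = 27 - 27 T$ ($A{\left(T \right)} = - 9 \left(-3 + 3 T\right) = 27 - 27 T$)
$n = - \frac{239}{40}$ ($n = \frac{22}{80} - \frac{25}{4} = 22 \cdot \frac{1}{80} - \frac{25}{4} = \frac{11}{40} - \frac{25}{4} = - \frac{239}{40} \approx -5.975$)
$A{\left(0 \right)} \left(21 + n\right) = \left(27 - 0\right) \left(21 - \frac{239}{40}\right) = \left(27 + 0\right) \frac{601}{40} = 27 \cdot \frac{601}{40} = \frac{16227}{40}$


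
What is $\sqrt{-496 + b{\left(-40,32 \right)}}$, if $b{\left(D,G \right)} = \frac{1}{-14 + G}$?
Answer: $\frac{i \sqrt{17854}}{6} \approx 22.27 i$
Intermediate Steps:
$\sqrt{-496 + b{\left(-40,32 \right)}} = \sqrt{-496 + \frac{1}{-14 + 32}} = \sqrt{-496 + \frac{1}{18}} = \sqrt{- \frac{8927}{18}} = \frac{i \sqrt{17854}}{6}$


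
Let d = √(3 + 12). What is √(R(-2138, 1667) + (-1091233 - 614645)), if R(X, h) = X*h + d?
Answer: √(-5269924 + √15) ≈ 2295.6*I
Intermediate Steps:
d = √15 ≈ 3.8730
R(X, h) = √15 + X*h (R(X, h) = X*h + √15 = √15 + X*h)
√(R(-2138, 1667) + (-1091233 - 614645)) = √((√15 - 2138*1667) + (-1091233 - 614645)) = √((√15 - 3564046) - 1705878) = √((-3564046 + √15) - 1705878) = √(-5269924 + √15)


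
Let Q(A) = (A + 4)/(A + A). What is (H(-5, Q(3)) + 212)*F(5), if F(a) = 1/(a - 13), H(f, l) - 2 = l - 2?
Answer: -1279/48 ≈ -26.646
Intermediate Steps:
Q(A) = (4 + A)/(2*A) (Q(A) = (4 + A)/((2*A)) = (4 + A)*(1/(2*A)) = (4 + A)/(2*A))
H(f, l) = l (H(f, l) = 2 + (l - 2) = 2 + (-2 + l) = l)
F(a) = 1/(-13 + a)
(H(-5, Q(3)) + 212)*F(5) = ((½)*(4 + 3)/3 + 212)/(-13 + 5) = ((½)*(⅓)*7 + 212)/(-8) = (7/6 + 212)*(-⅛) = (1279/6)*(-⅛) = -1279/48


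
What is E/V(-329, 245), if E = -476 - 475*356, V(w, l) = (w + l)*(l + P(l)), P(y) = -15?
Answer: 21197/2415 ≈ 8.7772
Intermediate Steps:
V(w, l) = (-15 + l)*(l + w) (V(w, l) = (w + l)*(l - 15) = (l + w)*(-15 + l) = (-15 + l)*(l + w))
E = -169576 (E = -476 - 169100 = -169576)
E/V(-329, 245) = -169576/(245² - 15*245 - 15*(-329) + 245*(-329)) = -169576/(60025 - 3675 + 4935 - 80605) = -169576/(-19320) = -169576*(-1/19320) = 21197/2415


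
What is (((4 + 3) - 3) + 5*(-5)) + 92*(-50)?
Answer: -4621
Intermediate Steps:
(((4 + 3) - 3) + 5*(-5)) + 92*(-50) = ((7 - 3) - 25) - 4600 = (4 - 25) - 4600 = -21 - 4600 = -4621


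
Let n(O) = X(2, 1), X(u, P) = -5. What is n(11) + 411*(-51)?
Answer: -20966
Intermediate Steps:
n(O) = -5
n(11) + 411*(-51) = -5 + 411*(-51) = -5 - 20961 = -20966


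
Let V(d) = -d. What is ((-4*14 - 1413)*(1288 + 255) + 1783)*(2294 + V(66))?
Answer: -5046161552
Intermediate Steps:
((-4*14 - 1413)*(1288 + 255) + 1783)*(2294 + V(66)) = ((-4*14 - 1413)*(1288 + 255) + 1783)*(2294 - 1*66) = ((-56 - 1413)*1543 + 1783)*(2294 - 66) = (-1469*1543 + 1783)*2228 = (-2266667 + 1783)*2228 = -2264884*2228 = -5046161552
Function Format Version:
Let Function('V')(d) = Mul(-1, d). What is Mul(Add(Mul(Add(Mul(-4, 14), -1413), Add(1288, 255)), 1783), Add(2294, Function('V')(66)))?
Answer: -5046161552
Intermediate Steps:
Mul(Add(Mul(Add(Mul(-4, 14), -1413), Add(1288, 255)), 1783), Add(2294, Function('V')(66))) = Mul(Add(Mul(Add(Mul(-4, 14), -1413), Add(1288, 255)), 1783), Add(2294, Mul(-1, 66))) = Mul(Add(Mul(Add(-56, -1413), 1543), 1783), Add(2294, -66)) = Mul(Add(Mul(-1469, 1543), 1783), 2228) = Mul(Add(-2266667, 1783), 2228) = Mul(-2264884, 2228) = -5046161552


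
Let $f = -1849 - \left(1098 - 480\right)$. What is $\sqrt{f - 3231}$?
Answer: $i \sqrt{5698} \approx 75.485 i$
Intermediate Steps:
$f = -2467$ ($f = -1849 - 618 = -2467$)
$\sqrt{f - 3231} = \sqrt{-2467 - 3231} = \sqrt{-5698} = i \sqrt{5698}$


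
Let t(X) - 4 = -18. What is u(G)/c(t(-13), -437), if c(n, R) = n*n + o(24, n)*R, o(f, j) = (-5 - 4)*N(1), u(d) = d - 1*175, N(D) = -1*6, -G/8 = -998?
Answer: -7809/23402 ≈ -0.33369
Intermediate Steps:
G = 7984 (G = -8*(-998) = 7984)
N(D) = -6
u(d) = -175 + d (u(d) = d - 175 = -175 + d)
t(X) = -14 (t(X) = 4 - 18 = -14)
o(f, j) = 54 (o(f, j) = (-5 - 4)*(-6) = -9*(-6) = 54)
c(n, R) = n² + 54*R (c(n, R) = n*n + 54*R = n² + 54*R)
u(G)/c(t(-13), -437) = (-175 + 7984)/((-14)² + 54*(-437)) = 7809/(196 - 23598) = 7809/(-23402) = 7809*(-1/23402) = -7809/23402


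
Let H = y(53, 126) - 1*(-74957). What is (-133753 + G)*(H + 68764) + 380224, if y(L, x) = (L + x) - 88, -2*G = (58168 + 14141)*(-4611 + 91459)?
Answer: -451581151359204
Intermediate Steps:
G = -3139946016 (G = -(58168 + 14141)*(-4611 + 91459)/2 = -72309*86848/2 = -½*6279892032 = -3139946016)
y(L, x) = -88 + L + x
H = 75048 (H = (-88 + 53 + 126) - 1*(-74957) = 91 + 74957 = 75048)
(-133753 + G)*(H + 68764) + 380224 = (-133753 - 3139946016)*(75048 + 68764) + 380224 = -3140079769*143812 + 380224 = -451581151739428 + 380224 = -451581151359204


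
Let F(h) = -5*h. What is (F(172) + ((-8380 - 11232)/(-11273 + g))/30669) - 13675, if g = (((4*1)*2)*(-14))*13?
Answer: -5674256144423/390385701 ≈ -14535.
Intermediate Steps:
g = -1456 (g = ((4*2)*(-14))*13 = (8*(-14))*13 = -112*13 = -1456)
(F(172) + ((-8380 - 11232)/(-11273 + g))/30669) - 13675 = (-5*172 + ((-8380 - 11232)/(-11273 - 1456))/30669) - 13675 = (-860 - 19612/(-12729)*(1/30669)) - 13675 = (-860 - 19612*(-1/12729)*(1/30669)) - 13675 = (-860 + (19612/12729)*(1/30669)) - 13675 = (-860 + 19612/390385701) - 13675 = -335731683248/390385701 - 13675 = -5674256144423/390385701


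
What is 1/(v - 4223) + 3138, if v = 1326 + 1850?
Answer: 3285485/1047 ≈ 3138.0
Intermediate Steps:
v = 3176
1/(v - 4223) + 3138 = 1/(3176 - 4223) + 3138 = 1/(-1047) + 3138 = -1/1047 + 3138 = 3285485/1047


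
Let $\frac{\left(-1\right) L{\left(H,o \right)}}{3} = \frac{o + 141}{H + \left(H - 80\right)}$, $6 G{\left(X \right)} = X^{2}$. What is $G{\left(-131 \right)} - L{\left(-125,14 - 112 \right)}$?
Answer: $\frac{471863}{165} \approx 2859.8$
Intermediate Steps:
$G{\left(X \right)} = \frac{X^{2}}{6}$
$L{\left(H,o \right)} = - \frac{3 \left(141 + o\right)}{-80 + 2 H}$ ($L{\left(H,o \right)} = - 3 \frac{o + 141}{H + \left(H - 80\right)} = - 3 \frac{141 + o}{H + \left(-80 + H\right)} = - 3 \frac{141 + o}{-80 + 2 H} = - \frac{3 \left(141 + o\right)}{-80 + 2 H}$)
$G{\left(-131 \right)} - L{\left(-125,14 - 112 \right)} = \frac{\left(-131\right)^{2}}{6} - \frac{3 \left(-141 - \left(14 - 112\right)\right)}{2 \left(-40 - 125\right)} = \frac{1}{6} \cdot 17161 - \frac{3 \left(-141 - -98\right)}{2 \left(-165\right)} = \frac{17161}{6} - \frac{3}{2} \left(- \frac{1}{165}\right) \left(-141 + 98\right) = \frac{17161}{6} - \frac{3}{2} \left(- \frac{1}{165}\right) \left(-43\right) = \frac{17161}{6} - \frac{43}{110} = \frac{471863}{165}$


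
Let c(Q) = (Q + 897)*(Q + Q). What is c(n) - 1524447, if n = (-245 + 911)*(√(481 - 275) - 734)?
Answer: 477241147161 - 1301085612*√206 ≈ 4.5857e+11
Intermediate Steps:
n = -488844 + 666*√206 (n = 666*(√206 - 734) = 666*(-734 + √206) = -488844 + 666*√206 ≈ -4.7929e+5)
c(Q) = 2*Q*(897 + Q) (c(Q) = (897 + Q)*(2*Q) = 2*Q*(897 + Q))
c(n) - 1524447 = 2*(-488844 + 666*√206)*(897 + (-488844 + 666*√206)) - 1524447 = 2*(-488844 + 666*√206)*(-487947 + 666*√206) - 1524447 = -1524447 + 2*(-488844 + 666*√206)*(-487947 + 666*√206)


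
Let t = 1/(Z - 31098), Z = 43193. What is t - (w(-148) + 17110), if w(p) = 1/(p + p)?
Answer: -61255840809/3580120 ≈ -17110.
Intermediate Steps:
t = 1/12095 (t = 1/(43193 - 31098) = 1/12095 ≈ 8.2679e-5)
w(p) = 1/(2*p)
t - (w(-148) + 17110) = 1/12095 - ((½)/(-148) + 17110) = 1/12095 - ((½)*(-1/148) + 17110) = 1/12095 - (-1/296 + 17110) = 1/12095 - 1*5064559/296 = 1/12095 - 5064559/296 = -61255840809/3580120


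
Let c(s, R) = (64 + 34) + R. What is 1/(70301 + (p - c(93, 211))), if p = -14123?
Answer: 1/55869 ≈ 1.7899e-5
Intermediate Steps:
c(s, R) = 98 + R
1/(70301 + (p - c(93, 211))) = 1/(70301 + (-14123 - (98 + 211))) = 1/(70301 + (-14123 - 1*309)) = 1/(70301 + (-14123 - 309)) = 1/(70301 - 14432) = 1/55869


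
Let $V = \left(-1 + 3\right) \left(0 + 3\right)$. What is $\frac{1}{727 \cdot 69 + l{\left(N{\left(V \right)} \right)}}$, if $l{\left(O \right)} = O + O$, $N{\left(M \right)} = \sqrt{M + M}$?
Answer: $\frac{16721}{838775507} - \frac{4 \sqrt{3}}{2516326521} \approx 1.9932 \cdot 10^{-5}$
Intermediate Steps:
$V = 6$ ($V = 2 \cdot 3 = 6$)
$N{\left(M \right)} = \sqrt{2} \sqrt{M}$ ($N{\left(M \right)} = \sqrt{2 M} = \sqrt{2} \sqrt{M}$)
$l{\left(O \right)} = 2 O$
$\frac{1}{727 \cdot 69 + l{\left(N{\left(V \right)} \right)}} = \frac{1}{727 \cdot 69 + 2 \sqrt{2} \sqrt{6}} = \frac{1}{50163 + 2 \cdot 2 \sqrt{3}} = \frac{1}{50163 + 4 \sqrt{3}}$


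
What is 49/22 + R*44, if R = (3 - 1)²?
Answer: 3921/22 ≈ 178.23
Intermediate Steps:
R = 4 (R = 2² = 4)
49/22 + R*44 = 49/22 + 4*44 = 49*(1/22) + 176 = 49/22 + 176 = 3921/22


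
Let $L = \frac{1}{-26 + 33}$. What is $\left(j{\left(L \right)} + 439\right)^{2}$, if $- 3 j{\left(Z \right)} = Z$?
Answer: $\frac{84971524}{441} \approx 1.9268 \cdot 10^{5}$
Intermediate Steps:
$L = \frac{1}{7} \approx 0.14286$
$j{\left(Z \right)} = - \frac{Z}{3}$
$\left(j{\left(L \right)} + 439\right)^{2} = \left(\left(- \frac{1}{3}\right) \frac{1}{7} + 439\right)^{2} = \left(- \frac{1}{21} + 439\right)^{2} = \left(\frac{9218}{21}\right)^{2} = \frac{84971524}{441}$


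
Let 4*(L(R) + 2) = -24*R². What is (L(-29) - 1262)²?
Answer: 39816100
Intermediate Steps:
L(R) = -2 - 6*R² (L(R) = -2 + (-24*R²)/4 = -2 - 6*R²)
(L(-29) - 1262)² = ((-2 - 6*(-29)²) - 1262)² = ((-2 - 6*841) - 1262)² = ((-2 - 5046) - 1262)² = (-5048 - 1262)² = (-6310)² = 39816100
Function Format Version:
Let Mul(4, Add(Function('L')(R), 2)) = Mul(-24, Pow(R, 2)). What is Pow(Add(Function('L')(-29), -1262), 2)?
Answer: 39816100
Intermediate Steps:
Function('L')(R) = Add(-2, Mul(-6, Pow(R, 2))) (Function('L')(R) = Add(-2, Mul(Rational(1, 4), Mul(-24, Pow(R, 2)))) = Add(-2, Mul(-6, Pow(R, 2))))
Pow(Add(Function('L')(-29), -1262), 2) = Pow(Add(Add(-2, Mul(-6, Pow(-29, 2))), -1262), 2) = Pow(Add(Add(-2, Mul(-6, 841)), -1262), 2) = Pow(Add(Add(-2, -5046), -1262), 2) = Pow(Add(-5048, -1262), 2) = Pow(-6310, 2) = 39816100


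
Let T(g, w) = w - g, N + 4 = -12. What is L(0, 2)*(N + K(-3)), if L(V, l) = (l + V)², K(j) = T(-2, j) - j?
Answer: -56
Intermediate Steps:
N = -16 (N = -4 - 12 = -16)
K(j) = 2 (K(j) = (j - 1*(-2)) - j = (j + 2) - j = (2 + j) - j = 2)
L(V, l) = (V + l)²
L(0, 2)*(N + K(-3)) = (0 + 2)²*(-16 + 2) = 2²*(-14) = 4*(-14) = -56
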